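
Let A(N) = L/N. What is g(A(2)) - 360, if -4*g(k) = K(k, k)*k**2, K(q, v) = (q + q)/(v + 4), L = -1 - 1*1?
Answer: -2159/6 ≈ -359.83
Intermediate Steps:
L = -2 (L = -1 - 1 = -2)
K(q, v) = 2*q/(4 + v) (K(q, v) = (2*q)/(4 + v) = 2*q/(4 + v))
A(N) = -2/N
g(k) = -k**3/(2*(4 + k)) (g(k) = -2*k/(4 + k)*k**2/4 = -k**3/(2*(4 + k)))
g(A(2)) - 360 = -(-2/2)**3/(8 + 2*(-2/2)) - 360 = -(-2*1/2)**3/(8 + 2*(-2*1/2)) - 360 = -1*(-1)**3/(8 + 2*(-1)) - 360 = -1*(-1)/(8 - 2) - 360 = -1*(-1)/6 - 360 = -1*(-1)*1/6 - 360 = 1/6 - 360 = -2159/6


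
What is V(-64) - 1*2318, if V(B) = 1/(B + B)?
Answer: -296705/128 ≈ -2318.0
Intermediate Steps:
V(B) = 1/(2*B)
V(-64) - 1*2318 = (1/2)/(-64) - 1*2318 = (1/2)*(-1/64) - 2318 = -1/128 - 2318 = -296705/128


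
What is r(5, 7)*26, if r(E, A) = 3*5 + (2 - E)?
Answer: 312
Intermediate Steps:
r(E, A) = 17 - E (r(E, A) = 15 + (2 - E) = 17 - E)
r(5, 7)*26 = (17 - 1*5)*26 = (17 - 5)*26 = 12*26 = 312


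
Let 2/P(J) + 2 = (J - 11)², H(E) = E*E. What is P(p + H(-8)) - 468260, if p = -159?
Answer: -2630216419/5617 ≈ -4.6826e+5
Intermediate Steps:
H(E) = E²
P(J) = 2/(-2 + (-11 + J)²) (P(J) = 2/(-2 + (J - 11)²) = 2/(-2 + (-11 + J)²))
P(p + H(-8)) - 468260 = 2/(-2 + (-11 + (-159 + (-8)²))²) - 468260 = 2/(-2 + (-11 + (-159 + 64))²) - 468260 = 2/(-2 + (-11 - 95)²) - 468260 = 2/(-2 + (-106)²) - 468260 = 2/(-2 + 11236) - 468260 = 2/11234 - 468260 = 2*(1/11234) - 468260 = 1/5617 - 468260 = -2630216419/5617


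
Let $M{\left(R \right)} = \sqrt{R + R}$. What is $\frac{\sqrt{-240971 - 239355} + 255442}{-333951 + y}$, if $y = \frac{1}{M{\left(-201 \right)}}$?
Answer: $\frac{402 \left(- \sqrt{480326} + 255442 i\right)}{\sqrt{402} - 134248302 i} \approx -0.76491 - 0.0020752 i$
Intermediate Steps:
$M{\left(R \right)} = \sqrt{2} \sqrt{R}$ ($M{\left(R \right)} = \sqrt{2 R} = \sqrt{2} \sqrt{R}$)
$y = - \frac{i \sqrt{402}}{402}$ ($y = \frac{1}{\sqrt{2} \sqrt{-201}} = \frac{1}{\sqrt{2} i \sqrt{201}} = \frac{1}{i \sqrt{402}} = - \frac{i \sqrt{402}}{402} \approx - 0.049875 i$)
$\frac{\sqrt{-240971 - 239355} + 255442}{-333951 + y} = \frac{\sqrt{-240971 - 239355} + 255442}{-333951 - \frac{i \sqrt{402}}{402}} = \frac{\sqrt{-480326} + 255442}{-333951 - \frac{i \sqrt{402}}{402}} = \frac{i \sqrt{480326} + 255442}{-333951 - \frac{i \sqrt{402}}{402}} = \frac{255442 + i \sqrt{480326}}{-333951 - \frac{i \sqrt{402}}{402}}$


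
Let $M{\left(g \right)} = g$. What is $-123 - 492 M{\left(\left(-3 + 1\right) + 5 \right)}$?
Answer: $-1599$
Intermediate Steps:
$-123 - 492 M{\left(\left(-3 + 1\right) + 5 \right)} = -123 - 492 \left(\left(-3 + 1\right) + 5\right) = -123 - 492 \left(-2 + 5\right) = -123 - 1476 = -1599$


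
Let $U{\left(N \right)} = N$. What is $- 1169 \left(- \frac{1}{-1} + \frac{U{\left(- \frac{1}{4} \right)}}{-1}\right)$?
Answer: $- \frac{5845}{4} \approx -1461.3$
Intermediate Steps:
$- 1169 \left(- \frac{1}{-1} + \frac{U{\left(- \frac{1}{4} \right)}}{-1}\right) = - 1169 \left(- \frac{1}{-1} + \frac{\left(-1\right) \frac{1}{4}}{-1}\right) = - 1169 \left(\left(-1\right) \left(-1\right) + \left(-1\right) \frac{1}{4} \left(-1\right)\right) = - 1169 \left(1 - - \frac{1}{4}\right) = - 1169 \left(1 + \frac{1}{4}\right) = \left(-1169\right) \frac{5}{4} = - \frac{5845}{4}$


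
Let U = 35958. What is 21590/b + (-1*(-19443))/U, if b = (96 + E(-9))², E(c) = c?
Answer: 307832429/90722034 ≈ 3.3931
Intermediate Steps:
b = 7569 (b = (96 - 9)² = 87² = 7569)
21590/b + (-1*(-19443))/U = 21590/7569 - 1*(-19443)/35958 = 21590*(1/7569) + 19443*(1/35958) = 21590/7569 + 6481/11986 = 307832429/90722034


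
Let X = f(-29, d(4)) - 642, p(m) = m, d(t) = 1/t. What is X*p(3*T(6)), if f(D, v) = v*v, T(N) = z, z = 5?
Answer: -154065/16 ≈ -9629.1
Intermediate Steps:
T(N) = 5
f(D, v) = v²
X = -10271/16 (X = (1/4)² - 642 = (¼)² - 642 = 1/16 - 642 = -10271/16 ≈ -641.94)
X*p(3*T(6)) = -30813*5/16 = -10271/16*15 = -154065/16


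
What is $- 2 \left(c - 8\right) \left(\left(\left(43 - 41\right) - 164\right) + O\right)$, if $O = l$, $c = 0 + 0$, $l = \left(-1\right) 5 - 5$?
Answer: $-2752$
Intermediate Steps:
$l = -10$ ($l = -5 - 5 = -10$)
$c = 0$
$O = -10$
$- 2 \left(c - 8\right) \left(\left(\left(43 - 41\right) - 164\right) + O\right) = - 2 \left(0 - 8\right) \left(\left(\left(43 - 41\right) - 164\right) - 10\right) = \left(-2\right) \left(-8\right) \left(\left(2 - 164\right) - 10\right) = 16 \left(-162 - 10\right) = 16 \left(-172\right) = -2752$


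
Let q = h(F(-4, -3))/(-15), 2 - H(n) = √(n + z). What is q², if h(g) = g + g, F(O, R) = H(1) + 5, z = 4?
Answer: 24/25 - 56*√5/225 ≈ 0.40347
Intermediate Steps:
H(n) = 2 - √(4 + n) (H(n) = 2 - √(n + 4) = 2 - √(4 + n))
F(O, R) = 7 - √5 (F(O, R) = (2 - √(4 + 1)) + 5 = (2 - √5) + 5 = 7 - √5)
h(g) = 2*g
q = -14/15 + 2*√5/15 (q = (2*(7 - √5))/(-15) = (14 - 2*√5)*(-1/15) = -14/15 + 2*√5/15 ≈ -0.63519)
q² = (-14/15 + 2*√5/15)²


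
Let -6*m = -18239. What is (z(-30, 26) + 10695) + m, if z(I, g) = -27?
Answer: 82247/6 ≈ 13708.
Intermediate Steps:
m = 18239/6 (m = -⅙*(-18239) = 18239/6 ≈ 3039.8)
(z(-30, 26) + 10695) + m = (-27 + 10695) + 18239/6 = 10668 + 18239/6 = 82247/6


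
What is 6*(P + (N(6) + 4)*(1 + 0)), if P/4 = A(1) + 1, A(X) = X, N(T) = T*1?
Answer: 108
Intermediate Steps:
N(T) = T
P = 8 (P = 4*(1 + 1) = 4*2 = 8)
6*(P + (N(6) + 4)*(1 + 0)) = 6*(8 + (6 + 4)*(1 + 0)) = 6*(8 + 10*1) = 6*(8 + 10) = 6*18 = 108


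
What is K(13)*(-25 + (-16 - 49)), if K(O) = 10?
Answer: -900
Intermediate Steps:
K(13)*(-25 + (-16 - 49)) = 10*(-25 + (-16 - 49)) = 10*(-25 - 65) = 10*(-90) = -900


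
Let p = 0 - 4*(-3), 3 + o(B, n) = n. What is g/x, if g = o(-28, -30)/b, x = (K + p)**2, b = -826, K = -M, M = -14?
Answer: 33/558376 ≈ 5.9100e-5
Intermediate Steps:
o(B, n) = -3 + n
p = 12 (p = 0 + 12 = 12)
K = 14 (K = -1*(-14) = 14)
x = 676 (x = (14 + 12)**2 = 26**2 = 676)
g = 33/826 (g = (-3 - 30)/(-826) = -33*(-1/826) = 33/826 ≈ 0.039952)
g/x = (33/826)/676 = (33/826)*(1/676) = 33/558376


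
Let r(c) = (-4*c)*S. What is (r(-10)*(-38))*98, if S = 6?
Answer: -893760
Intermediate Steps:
r(c) = -24*c (r(c) = -4*c*6 = -24*c)
(r(-10)*(-38))*98 = (-24*(-10)*(-38))*98 = (240*(-38))*98 = -9120*98 = -893760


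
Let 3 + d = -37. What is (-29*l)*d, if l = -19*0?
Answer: 0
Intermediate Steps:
d = -40 (d = -3 - 37 = -40)
l = 0
(-29*l)*d = -29*0*(-40) = 0*(-40) = 0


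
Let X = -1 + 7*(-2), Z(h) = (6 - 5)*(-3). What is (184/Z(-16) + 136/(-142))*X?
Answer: 66340/71 ≈ 934.37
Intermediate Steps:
Z(h) = -3 (Z(h) = 1*(-3) = -3)
X = -15 (X = -1 - 14 = -15)
(184/Z(-16) + 136/(-142))*X = (184/(-3) + 136/(-142))*(-15) = (184*(-⅓) + 136*(-1/142))*(-15) = (-184/3 - 68/71)*(-15) = -13268/213*(-15) = 66340/71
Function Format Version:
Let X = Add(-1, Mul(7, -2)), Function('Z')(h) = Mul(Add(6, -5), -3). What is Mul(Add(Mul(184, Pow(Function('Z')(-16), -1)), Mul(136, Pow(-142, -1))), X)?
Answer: Rational(66340, 71) ≈ 934.37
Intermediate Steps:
Function('Z')(h) = -3 (Function('Z')(h) = Mul(1, -3) = -3)
X = -15 (X = Add(-1, -14) = -15)
Mul(Add(Mul(184, Pow(Function('Z')(-16), -1)), Mul(136, Pow(-142, -1))), X) = Mul(Add(Mul(184, Pow(-3, -1)), Mul(136, Pow(-142, -1))), -15) = Mul(Add(Mul(184, Rational(-1, 3)), Mul(136, Rational(-1, 142))), -15) = Mul(Add(Rational(-184, 3), Rational(-68, 71)), -15) = Mul(Rational(-13268, 213), -15) = Rational(66340, 71)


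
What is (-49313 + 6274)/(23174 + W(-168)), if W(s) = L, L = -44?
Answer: -43039/23130 ≈ -1.8607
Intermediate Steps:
W(s) = -44
(-49313 + 6274)/(23174 + W(-168)) = (-49313 + 6274)/(23174 - 44) = -43039/23130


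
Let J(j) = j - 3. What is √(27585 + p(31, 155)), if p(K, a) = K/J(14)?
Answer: √3338126/11 ≈ 166.10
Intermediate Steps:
J(j) = -3 + j
p(K, a) = K/11 (p(K, a) = K/(-3 + 14) = K/11)
√(27585 + p(31, 155)) = √(27585 + (1/11)*31) = √(27585 + 31/11) = √(303466/11) = √3338126/11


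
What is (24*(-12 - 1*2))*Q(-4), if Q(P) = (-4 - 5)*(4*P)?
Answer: -48384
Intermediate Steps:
Q(P) = -36*P
(24*(-12 - 1*2))*Q(-4) = (24*(-12 - 1*2))*(-36*(-4)) = (24*(-12 - 2))*144 = (24*(-14))*144 = -336*144 = -48384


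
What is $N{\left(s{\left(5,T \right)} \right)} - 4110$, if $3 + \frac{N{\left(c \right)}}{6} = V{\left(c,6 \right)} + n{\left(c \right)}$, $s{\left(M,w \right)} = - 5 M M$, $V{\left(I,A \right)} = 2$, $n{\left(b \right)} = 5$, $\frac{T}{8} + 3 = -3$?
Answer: $-4086$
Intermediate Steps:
$T = -48$ ($T = -24 + 8 \left(-3\right) = -24 - 24 = -48$)
$s{\left(M,w \right)} = - 5 M^{2}$
$N{\left(c \right)} = 24$ ($N{\left(c \right)} = -18 + 6 \left(2 + 5\right) = -18 + 6 \cdot 7 = -18 + 42 = 24$)
$N{\left(s{\left(5,T \right)} \right)} - 4110 = 24 - 4110 = -4086$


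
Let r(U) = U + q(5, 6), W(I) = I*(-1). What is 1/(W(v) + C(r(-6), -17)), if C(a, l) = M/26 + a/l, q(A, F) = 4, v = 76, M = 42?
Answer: -221/16413 ≈ -0.013465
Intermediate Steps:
W(I) = -I
r(U) = 4 + U (r(U) = U + 4 = 4 + U)
C(a, l) = 21/13 + a/l (C(a, l) = 42/26 + a/l = 42*(1/26) + a/l = 21/13 + a/l)
1/(W(v) + C(r(-6), -17)) = 1/(-1*76 + (21/13 + (4 - 6)/(-17))) = 1/(-76 + (21/13 - 2*(-1/17))) = 1/(-76 + (21/13 + 2/17)) = 1/(-76 + 383/221) = 1/(-16413/221) = -221/16413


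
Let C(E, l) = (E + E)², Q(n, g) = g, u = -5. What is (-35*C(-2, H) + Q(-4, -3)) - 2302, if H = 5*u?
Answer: -2865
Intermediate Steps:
H = -25 (H = 5*(-5) = -25)
C(E, l) = 4*E² (C(E, l) = (2*E)² = 4*E²)
(-35*C(-2, H) + Q(-4, -3)) - 2302 = (-140*(-2)² - 3) - 2302 = (-140*4 - 3) - 2302 = (-35*16 - 3) - 2302 = (-560 - 3) - 2302 = -563 - 2302 = -2865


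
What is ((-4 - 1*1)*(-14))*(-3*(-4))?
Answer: 840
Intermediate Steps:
((-4 - 1*1)*(-14))*(-3*(-4)) = ((-4 - 1)*(-14))*12 = -5*(-14)*12 = 70*12 = 840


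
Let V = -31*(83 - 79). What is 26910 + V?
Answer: 26786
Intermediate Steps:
V = -124 (V = -31*4 = -124)
26910 + V = 26910 - 124 = 26786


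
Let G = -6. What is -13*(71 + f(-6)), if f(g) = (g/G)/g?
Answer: -5525/6 ≈ -920.83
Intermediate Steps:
f(g) = -⅙ (f(g) = (g/(-6))/g = (g*(-⅙))/g = (-g/6)/g = -⅙)
-13*(71 + f(-6)) = -13*(71 - ⅙) = -13*425/6 = -5525/6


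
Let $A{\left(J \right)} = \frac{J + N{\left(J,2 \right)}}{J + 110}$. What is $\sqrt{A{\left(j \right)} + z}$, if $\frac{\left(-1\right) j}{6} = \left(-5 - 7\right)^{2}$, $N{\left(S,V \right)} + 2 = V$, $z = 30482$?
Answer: $\frac{\sqrt{4332539042}}{377} \approx 174.59$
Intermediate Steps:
$N{\left(S,V \right)} = -2 + V$
$j = -864$ ($j = - 6 \left(-5 - 7\right)^{2} = - 6 \left(-12\right)^{2} = \left(-6\right) 144 = -864$)
$A{\left(J \right)} = \frac{J}{110 + J}$ ($A{\left(J \right)} = \frac{J + \left(-2 + 2\right)}{J + 110} = \frac{J + 0}{110 + J} = \frac{J}{110 + J}$)
$\sqrt{A{\left(j \right)} + z} = \sqrt{- \frac{864}{110 - 864} + 30482} = \sqrt{- \frac{864}{-754} + 30482} = \sqrt{\left(-864\right) \left(- \frac{1}{754}\right) + 30482} = \sqrt{\frac{432}{377} + 30482} = \sqrt{\frac{11492146}{377}} = \frac{\sqrt{4332539042}}{377}$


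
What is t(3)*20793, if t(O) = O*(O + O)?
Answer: 374274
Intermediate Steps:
t(O) = 2*O² (t(O) = O*(2*O) = 2*O²)
t(3)*20793 = (2*3²)*20793 = (2*9)*20793 = 18*20793 = 374274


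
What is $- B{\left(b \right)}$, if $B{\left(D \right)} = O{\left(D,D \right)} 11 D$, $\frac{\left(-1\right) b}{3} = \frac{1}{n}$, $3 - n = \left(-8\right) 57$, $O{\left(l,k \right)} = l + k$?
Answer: $- \frac{22}{23409} \approx -0.00093981$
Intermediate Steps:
$O{\left(l,k \right)} = k + l$
$n = 459$ ($n = 3 - \left(-8\right) 57 = 3 - -456 = 3 + 456 = 459$)
$b = - \frac{1}{153}$ ($b = - \frac{3}{459} = \left(-3\right) \frac{1}{459} = - \frac{1}{153} \approx -0.0065359$)
$B{\left(D \right)} = 22 D^{2}$ ($B{\left(D \right)} = \left(D + D\right) 11 D = 2 D 11 D = 22 D D = 22 D^{2}$)
$- B{\left(b \right)} = - 22 \left(- \frac{1}{153}\right)^{2} = - \frac{22}{23409}$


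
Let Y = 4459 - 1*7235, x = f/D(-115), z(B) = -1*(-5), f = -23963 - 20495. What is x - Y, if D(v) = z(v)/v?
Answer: 1025310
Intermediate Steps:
f = -44458
z(B) = 5
D(v) = 5/v
x = 1022534 (x = -44458/(5/(-115)) = -44458/(5*(-1/115)) = -44458/(-1/23) = -44458*(-23) = 1022534)
Y = -2776 (Y = 4459 - 7235 = -2776)
x - Y = 1022534 - 1*(-2776) = 1022534 + 2776 = 1025310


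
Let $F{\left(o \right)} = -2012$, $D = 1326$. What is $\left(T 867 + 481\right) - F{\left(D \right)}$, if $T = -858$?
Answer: $-741393$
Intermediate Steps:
$\left(T 867 + 481\right) - F{\left(D \right)} = \left(\left(-858\right) 867 + 481\right) - -2012 = \left(-743886 + 481\right) + 2012 = -743405 + 2012 = -741393$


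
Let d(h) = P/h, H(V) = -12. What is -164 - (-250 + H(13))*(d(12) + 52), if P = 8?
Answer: 40904/3 ≈ 13635.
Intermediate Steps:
d(h) = 8/h
-164 - (-250 + H(13))*(d(12) + 52) = -164 - (-250 - 12)*(8/12 + 52) = -164 - (-262)*(8*(1/12) + 52) = -164 - (-262)*(2/3 + 52) = -164 - (-262)*158/3 = -164 - 1*(-41396/3) = -164 + 41396/3 = 40904/3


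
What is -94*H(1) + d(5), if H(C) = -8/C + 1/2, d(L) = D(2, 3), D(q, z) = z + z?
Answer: 711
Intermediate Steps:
D(q, z) = 2*z
d(L) = 6 (d(L) = 2*3 = 6)
H(C) = ½ - 8/C (H(C) = -8/C + 1*(½) = -8/C + ½ = ½ - 8/C)
-94*H(1) + d(5) = -47*(-16 + 1)/1 + 6 = -47*(-15) + 6 = -94*(-15/2) + 6 = 705 + 6 = 711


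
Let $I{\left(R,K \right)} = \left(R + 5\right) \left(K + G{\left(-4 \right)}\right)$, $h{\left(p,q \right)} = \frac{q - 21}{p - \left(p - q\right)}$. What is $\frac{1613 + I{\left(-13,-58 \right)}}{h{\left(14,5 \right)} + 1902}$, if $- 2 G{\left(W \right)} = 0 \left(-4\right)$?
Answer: $\frac{10385}{9494} \approx 1.0938$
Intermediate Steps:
$G{\left(W \right)} = 0$ ($G{\left(W \right)} = - \frac{0 \left(-4\right)}{2} = \left(- \frac{1}{2}\right) 0 = 0$)
$h{\left(p,q \right)} = \frac{-21 + q}{q}$
$I{\left(R,K \right)} = K \left(5 + R\right)$ ($I{\left(R,K \right)} = \left(R + 5\right) \left(K + 0\right) = \left(5 + R\right) K = K \left(5 + R\right)$)
$\frac{1613 + I{\left(-13,-58 \right)}}{h{\left(14,5 \right)} + 1902} = \frac{1613 - 58 \left(5 - 13\right)}{\frac{-21 + 5}{5} + 1902} = \frac{1613 - -464}{\frac{1}{5} \left(-16\right) + 1902} = \frac{1613 + 464}{- \frac{16}{5} + 1902} = \frac{2077}{\frac{9494}{5}} = 2077 \cdot \frac{5}{9494} = \frac{10385}{9494}$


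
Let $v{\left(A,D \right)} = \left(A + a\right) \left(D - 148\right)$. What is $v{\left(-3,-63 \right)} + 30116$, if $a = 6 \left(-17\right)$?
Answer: $52271$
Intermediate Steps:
$a = -102$
$v{\left(A,D \right)} = \left(-148 + D\right) \left(-102 + A\right)$ ($v{\left(A,D \right)} = \left(A - 102\right) \left(D - 148\right) = \left(-102 + A\right) \left(-148 + D\right) = \left(-148 + D\right) \left(-102 + A\right)$)
$v{\left(-3,-63 \right)} + 30116 = \left(15096 - -444 - -6426 - -189\right) + 30116 = \left(15096 + 444 + 6426 + 189\right) + 30116 = 22155 + 30116 = 52271$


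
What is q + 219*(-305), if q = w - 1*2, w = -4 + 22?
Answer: -66779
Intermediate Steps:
w = 18
q = 16 (q = 18 - 1*2 = 18 - 2 = 16)
q + 219*(-305) = 16 + 219*(-305) = 16 - 66795 = -66779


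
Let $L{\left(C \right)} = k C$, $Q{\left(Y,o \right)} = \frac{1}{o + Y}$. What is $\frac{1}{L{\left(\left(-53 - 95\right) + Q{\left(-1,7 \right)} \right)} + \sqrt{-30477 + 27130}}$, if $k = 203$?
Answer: $- \frac{1080366}{32422084213} - \frac{36 i \sqrt{3347}}{32422084213} \approx -3.3322 \cdot 10^{-5} - 6.4238 \cdot 10^{-8} i$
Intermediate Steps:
$Q{\left(Y,o \right)} = \frac{1}{Y + o}$
$L{\left(C \right)} = 203 C$
$\frac{1}{L{\left(\left(-53 - 95\right) + Q{\left(-1,7 \right)} \right)} + \sqrt{-30477 + 27130}} = \frac{1}{203 \left(\left(-53 - 95\right) + \frac{1}{-1 + 7}\right) + \sqrt{-30477 + 27130}} = \frac{1}{203 \left(-148 + \frac{1}{6}\right) + \sqrt{-3347}} = \frac{1}{203 \left(-148 + \frac{1}{6}\right) + i \sqrt{3347}} = \frac{1}{203 \left(- \frac{887}{6}\right) + i \sqrt{3347}} = \frac{1}{- \frac{180061}{6} + i \sqrt{3347}}$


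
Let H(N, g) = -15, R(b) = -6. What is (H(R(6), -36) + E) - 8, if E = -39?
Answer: -62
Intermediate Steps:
(H(R(6), -36) + E) - 8 = (-15 - 39) - 8 = -54 - 8 = -62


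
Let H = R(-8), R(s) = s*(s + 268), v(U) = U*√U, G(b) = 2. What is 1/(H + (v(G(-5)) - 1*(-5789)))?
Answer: 3709/13756673 - 2*√2/13756673 ≈ 0.00026941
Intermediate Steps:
v(U) = U^(3/2)
R(s) = s*(268 + s)
H = -2080 (H = -8*(268 - 8) = -8*260 = -2080)
1/(H + (v(G(-5)) - 1*(-5789))) = 1/(-2080 + (2^(3/2) - 1*(-5789))) = 1/(-2080 + (2*√2 + 5789)) = 1/(-2080 + (5789 + 2*√2)) = 1/(3709 + 2*√2)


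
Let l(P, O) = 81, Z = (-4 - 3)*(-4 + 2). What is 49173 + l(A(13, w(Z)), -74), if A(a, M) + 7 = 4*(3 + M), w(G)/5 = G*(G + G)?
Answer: 49254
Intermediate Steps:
Z = 14 (Z = -7*(-2) = 14)
w(G) = 10*G² (w(G) = 5*(G*(G + G)) = 5*(G*(2*G)) = 5*(2*G²) = 10*G²)
A(a, M) = 5 + 4*M (A(a, M) = -7 + 4*(3 + M) = -7 + (12 + 4*M) = 5 + 4*M)
49173 + l(A(13, w(Z)), -74) = 49173 + 81 = 49254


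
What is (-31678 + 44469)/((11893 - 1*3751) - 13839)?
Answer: -12791/5697 ≈ -2.2452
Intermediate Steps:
(-31678 + 44469)/((11893 - 1*3751) - 13839) = 12791/((11893 - 3751) - 13839) = 12791/(8142 - 13839) = 12791/(-5697) = 12791*(-1/5697) = -12791/5697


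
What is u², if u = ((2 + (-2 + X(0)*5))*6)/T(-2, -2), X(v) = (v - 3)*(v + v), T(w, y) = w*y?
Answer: 0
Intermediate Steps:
X(v) = 2*v*(-3 + v) (X(v) = (-3 + v)*(2*v) = 2*v*(-3 + v))
u = 0 (u = ((2 + (-2 + (2*0*(-3 + 0))*5))*6)/((-2*(-2))) = ((2 + (-2 + (2*0*(-3))*5))*6)/4 = ((2 + (-2 + 0*5))*6)*(¼) = ((2 + (-2 + 0))*6)*(¼) = ((2 - 2)*6)*(¼) = (0*6)*(¼) = 0*(¼) = 0)
u² = 0² = 0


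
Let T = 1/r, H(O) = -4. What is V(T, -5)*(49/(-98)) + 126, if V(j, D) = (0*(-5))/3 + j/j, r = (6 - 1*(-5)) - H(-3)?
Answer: 251/2 ≈ 125.50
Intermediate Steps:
r = 15 (r = (6 - 1*(-5)) - 1*(-4) = (6 + 5) + 4 = 11 + 4 = 15)
T = 1/15 ≈ 0.066667
V(j, D) = 1 (V(j, D) = 0*(⅓) + 1 = 0 + 1 = 1)
V(T, -5)*(49/(-98)) + 126 = 1*(49/(-98)) + 126 = 1*(49*(-1/98)) + 126 = 1*(-½) + 126 = -½ + 126 = 251/2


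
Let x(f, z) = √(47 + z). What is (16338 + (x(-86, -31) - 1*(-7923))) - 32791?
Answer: -8526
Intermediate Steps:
(16338 + (x(-86, -31) - 1*(-7923))) - 32791 = (16338 + (√(47 - 31) - 1*(-7923))) - 32791 = (16338 + (√16 + 7923)) - 32791 = (16338 + (4 + 7923)) - 32791 = (16338 + 7927) - 32791 = 24265 - 32791 = -8526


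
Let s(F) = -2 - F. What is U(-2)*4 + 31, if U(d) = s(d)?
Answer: 31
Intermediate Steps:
U(d) = -2 - d
U(-2)*4 + 31 = (-2 - 1*(-2))*4 + 31 = (-2 + 2)*4 + 31 = 0*4 + 31 = 0 + 31 = 31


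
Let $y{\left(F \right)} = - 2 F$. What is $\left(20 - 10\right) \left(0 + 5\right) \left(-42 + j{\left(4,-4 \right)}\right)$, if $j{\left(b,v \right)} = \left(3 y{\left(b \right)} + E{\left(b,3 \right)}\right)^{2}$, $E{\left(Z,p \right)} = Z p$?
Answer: $5100$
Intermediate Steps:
$j{\left(b,v \right)} = 9 b^{2}$ ($j{\left(b,v \right)} = \left(3 \left(- 2 b\right) + b 3\right)^{2} = \left(- 6 b + 3 b\right)^{2} = \left(- 3 b\right)^{2} = 9 b^{2}$)
$\left(20 - 10\right) \left(0 + 5\right) \left(-42 + j{\left(4,-4 \right)}\right) = \left(20 - 10\right) \left(0 + 5\right) \left(-42 + 9 \cdot 4^{2}\right) = 10 \cdot 5 \left(-42 + 9 \cdot 16\right) = 50 \left(-42 + 144\right) = 50 \cdot 102 = 5100$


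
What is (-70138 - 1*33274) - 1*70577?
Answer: -173989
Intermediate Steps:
(-70138 - 1*33274) - 1*70577 = (-70138 - 33274) - 70577 = -103412 - 70577 = -173989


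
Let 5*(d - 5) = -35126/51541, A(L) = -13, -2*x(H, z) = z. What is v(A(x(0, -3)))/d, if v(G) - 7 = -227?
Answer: -8099300/179057 ≈ -45.233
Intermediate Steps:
x(H, z) = -z/2
v(G) = -220 (v(G) = 7 - 227 = -220)
d = 179057/36815 (d = 5 + (-35126/51541)/5 = 5 + (-35126*1/51541)/5 = 5 + (1/5)*(-5018/7363) = 5 - 5018/36815 = 179057/36815 ≈ 4.8637)
v(A(x(0, -3)))/d = -220/179057/36815 = -220*36815/179057 = -8099300/179057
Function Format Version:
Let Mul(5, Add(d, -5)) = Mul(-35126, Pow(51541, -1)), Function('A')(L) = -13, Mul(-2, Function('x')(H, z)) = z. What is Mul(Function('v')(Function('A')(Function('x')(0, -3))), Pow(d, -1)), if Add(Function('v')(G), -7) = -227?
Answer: Rational(-8099300, 179057) ≈ -45.233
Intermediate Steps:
Function('x')(H, z) = Mul(Rational(-1, 2), z)
Function('v')(G) = -220 (Function('v')(G) = Add(7, -227) = -220)
d = Rational(179057, 36815) (d = Add(5, Mul(Rational(1, 5), Mul(-35126, Pow(51541, -1)))) = Add(5, Mul(Rational(1, 5), Mul(-35126, Rational(1, 51541)))) = Add(5, Mul(Rational(1, 5), Rational(-5018, 7363))) = Add(5, Rational(-5018, 36815)) = Rational(179057, 36815) ≈ 4.8637)
Mul(Function('v')(Function('A')(Function('x')(0, -3))), Pow(d, -1)) = Mul(-220, Pow(Rational(179057, 36815), -1)) = Mul(-220, Rational(36815, 179057)) = Rational(-8099300, 179057)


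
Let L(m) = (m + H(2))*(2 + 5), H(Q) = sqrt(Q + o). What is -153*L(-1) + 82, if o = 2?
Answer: -989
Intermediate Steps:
H(Q) = sqrt(2 + Q) (H(Q) = sqrt(Q + 2) = sqrt(2 + Q))
L(m) = 14 + 7*m (L(m) = (m + sqrt(2 + 2))*(2 + 5) = (m + sqrt(4))*7 = (m + 2)*7 = (2 + m)*7 = 14 + 7*m)
-153*L(-1) + 82 = -153*(14 + 7*(-1)) + 82 = -153*(14 - 7) + 82 = -153*7 + 82 = -1071 + 82 = -989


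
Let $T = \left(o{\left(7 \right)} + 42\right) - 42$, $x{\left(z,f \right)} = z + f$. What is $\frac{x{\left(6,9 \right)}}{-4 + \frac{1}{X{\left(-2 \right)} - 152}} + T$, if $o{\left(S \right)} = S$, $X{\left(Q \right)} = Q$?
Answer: $\frac{2009}{617} \approx 3.2561$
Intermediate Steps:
$x{\left(z,f \right)} = f + z$
$T = 7$ ($T = \left(7 + 42\right) - 42 = 49 - 42 = 7$)
$\frac{x{\left(6,9 \right)}}{-4 + \frac{1}{X{\left(-2 \right)} - 152}} + T = \frac{9 + 6}{-4 + \frac{1}{-2 - 152}} + 7 = \frac{1}{-4 + \frac{1}{-154}} \cdot 15 + 7 = \frac{1}{-4 - \frac{1}{154}} \cdot 15 + 7 = \frac{1}{- \frac{617}{154}} \cdot 15 + 7 = \left(- \frac{154}{617}\right) 15 + 7 = - \frac{2310}{617} + 7 = \frac{2009}{617}$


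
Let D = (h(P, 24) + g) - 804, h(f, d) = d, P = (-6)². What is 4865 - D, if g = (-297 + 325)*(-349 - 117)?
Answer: 18693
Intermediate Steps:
P = 36
g = -13048 (g = 28*(-466) = -13048)
D = -13828 (D = (24 - 13048) - 804 = -13024 - 804 = -13828)
4865 - D = 4865 - 1*(-13828) = 4865 + 13828 = 18693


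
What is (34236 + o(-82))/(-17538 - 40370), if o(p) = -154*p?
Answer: -11716/14477 ≈ -0.80928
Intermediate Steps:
(34236 + o(-82))/(-17538 - 40370) = (34236 - 154*(-82))/(-17538 - 40370) = (34236 + 12628)/(-57908) = 46864*(-1/57908) = -11716/14477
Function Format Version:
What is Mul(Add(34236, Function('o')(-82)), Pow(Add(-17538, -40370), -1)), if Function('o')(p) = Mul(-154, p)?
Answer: Rational(-11716, 14477) ≈ -0.80928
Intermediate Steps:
Mul(Add(34236, Function('o')(-82)), Pow(Add(-17538, -40370), -1)) = Mul(Add(34236, Mul(-154, -82)), Pow(Add(-17538, -40370), -1)) = Mul(Add(34236, 12628), Pow(-57908, -1)) = Mul(46864, Rational(-1, 57908)) = Rational(-11716, 14477)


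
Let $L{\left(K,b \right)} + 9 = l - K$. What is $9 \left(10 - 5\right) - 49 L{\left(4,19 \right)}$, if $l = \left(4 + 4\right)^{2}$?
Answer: $-2454$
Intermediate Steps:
$l = 64$ ($l = 8^{2} = 64$)
$L{\left(K,b \right)} = 55 - K$ ($L{\left(K,b \right)} = -9 - \left(-64 + K\right) = 55 - K$)
$9 \left(10 - 5\right) - 49 L{\left(4,19 \right)} = 9 \left(10 - 5\right) - 49 \left(55 - 4\right) = 9 \cdot 5 - 49 \left(55 - 4\right) = 45 - 2499 = -2454$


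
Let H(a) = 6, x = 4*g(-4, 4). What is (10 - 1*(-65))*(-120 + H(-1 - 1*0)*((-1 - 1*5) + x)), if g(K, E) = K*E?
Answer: -40500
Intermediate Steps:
g(K, E) = E*K
x = -64 (x = 4*(4*(-4)) = 4*(-16) = -64)
(10 - 1*(-65))*(-120 + H(-1 - 1*0)*((-1 - 1*5) + x)) = (10 - 1*(-65))*(-120 + 6*((-1 - 1*5) - 64)) = (10 + 65)*(-120 + 6*((-1 - 5) - 64)) = 75*(-120 + 6*(-6 - 64)) = 75*(-120 + 6*(-70)) = 75*(-120 - 420) = 75*(-540) = -40500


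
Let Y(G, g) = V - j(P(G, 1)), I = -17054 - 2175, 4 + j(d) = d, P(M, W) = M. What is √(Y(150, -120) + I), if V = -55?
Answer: I*√19430 ≈ 139.39*I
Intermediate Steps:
j(d) = -4 + d
I = -19229
Y(G, g) = -51 - G (Y(G, g) = -55 - (-4 + G) = -55 + (4 - G) = -51 - G)
√(Y(150, -120) + I) = √((-51 - 1*150) - 19229) = √((-51 - 150) - 19229) = √(-201 - 19229) = √(-19430) = I*√19430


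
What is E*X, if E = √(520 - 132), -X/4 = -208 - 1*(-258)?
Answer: -400*√97 ≈ -3939.5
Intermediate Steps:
X = -200 (X = -4*(-208 - 1*(-258)) = -4*(-208 + 258) = -4*50 = -200)
E = 2*√97 (E = √388 = 2*√97 ≈ 19.698)
E*X = (2*√97)*(-200) = -400*√97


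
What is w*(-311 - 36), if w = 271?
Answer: -94037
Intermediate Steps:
w*(-311 - 36) = 271*(-311 - 36) = 271*(-347) = -94037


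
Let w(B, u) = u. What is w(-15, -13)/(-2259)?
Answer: 13/2259 ≈ 0.0057548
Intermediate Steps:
w(-15, -13)/(-2259) = -13/(-2259) = -13*(-1/2259) = 13/2259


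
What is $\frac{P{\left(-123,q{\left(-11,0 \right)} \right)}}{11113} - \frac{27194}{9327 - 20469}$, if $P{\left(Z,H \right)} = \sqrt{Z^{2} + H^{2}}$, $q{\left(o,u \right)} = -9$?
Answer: $\frac{13597}{5571} + \frac{39 \sqrt{10}}{11113} \approx 2.4518$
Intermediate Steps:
$P{\left(Z,H \right)} = \sqrt{H^{2} + Z^{2}}$
$\frac{P{\left(-123,q{\left(-11,0 \right)} \right)}}{11113} - \frac{27194}{9327 - 20469} = \frac{\sqrt{\left(-9\right)^{2} + \left(-123\right)^{2}}}{11113} - \frac{27194}{9327 - 20469} = \sqrt{81 + 15129} \cdot \frac{1}{11113} - \frac{27194}{-11142} = \sqrt{15210} \cdot \frac{1}{11113} - - \frac{13597}{5571} = 39 \sqrt{10} \cdot \frac{1}{11113} + \frac{13597}{5571} = \frac{39 \sqrt{10}}{11113} + \frac{13597}{5571} = \frac{13597}{5571} + \frac{39 \sqrt{10}}{11113}$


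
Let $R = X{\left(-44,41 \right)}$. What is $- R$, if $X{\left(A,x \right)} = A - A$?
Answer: $0$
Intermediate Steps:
$X{\left(A,x \right)} = 0$
$R = 0$
$- R = \left(-1\right) 0 = 0$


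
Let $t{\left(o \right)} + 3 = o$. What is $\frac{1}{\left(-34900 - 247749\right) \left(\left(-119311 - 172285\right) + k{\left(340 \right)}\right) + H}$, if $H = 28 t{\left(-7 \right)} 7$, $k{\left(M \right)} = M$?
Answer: $\frac{1}{82323215184} \approx 1.2147 \cdot 10^{-11}$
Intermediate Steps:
$t{\left(o \right)} = -3 + o$
$H = -1960$ ($H = 28 \left(-3 - 7\right) 7 = 28 \left(-10\right) 7 = \left(-280\right) 7 = -1960$)
$\frac{1}{\left(-34900 - 247749\right) \left(\left(-119311 - 172285\right) + k{\left(340 \right)}\right) + H} = \frac{1}{\left(-34900 - 247749\right) \left(\left(-119311 - 172285\right) + 340\right) - 1960} = \frac{1}{- 282649 \left(\left(-119311 - 172285\right) + 340\right) - 1960} = \frac{1}{- 282649 \left(-291596 + 340\right) - 1960} = \frac{1}{\left(-282649\right) \left(-291256\right) - 1960} = \frac{1}{82323217144 - 1960} = \frac{1}{82323215184}$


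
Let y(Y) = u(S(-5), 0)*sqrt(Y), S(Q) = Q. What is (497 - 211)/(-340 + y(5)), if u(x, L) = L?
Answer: -143/170 ≈ -0.84118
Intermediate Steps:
y(Y) = 0 (y(Y) = 0*sqrt(Y) = 0)
(497 - 211)/(-340 + y(5)) = (497 - 211)/(-340 + 0) = 286/(-340) = 286*(-1/340) = -143/170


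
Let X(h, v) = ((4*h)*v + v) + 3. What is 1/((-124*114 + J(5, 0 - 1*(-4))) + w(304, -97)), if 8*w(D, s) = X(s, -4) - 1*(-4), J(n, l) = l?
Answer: -8/111501 ≈ -7.1748e-5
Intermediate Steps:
X(h, v) = 3 + v + 4*h*v (X(h, v) = (4*h*v + v) + 3 = (v + 4*h*v) + 3 = 3 + v + 4*h*v)
w(D, s) = 3/8 - 2*s (w(D, s) = ((3 - 4 + 4*s*(-4)) - 1*(-4))/8 = ((3 - 4 - 16*s) + 4)/8 = ((-1 - 16*s) + 4)/8 = (3 - 16*s)/8 = 3/8 - 2*s)
1/((-124*114 + J(5, 0 - 1*(-4))) + w(304, -97)) = 1/((-124*114 + (0 - 1*(-4))) + (3/8 - 2*(-97))) = 1/((-14136 + (0 + 4)) + (3/8 + 194)) = 1/((-14136 + 4) + 1555/8) = 1/(-14132 + 1555/8) = 1/(-111501/8) = -8/111501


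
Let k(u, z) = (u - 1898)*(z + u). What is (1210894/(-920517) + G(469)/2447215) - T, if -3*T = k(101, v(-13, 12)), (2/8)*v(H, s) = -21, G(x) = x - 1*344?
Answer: -4588447591060790/450540602031 ≈ -10184.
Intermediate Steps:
G(x) = -344 + x (G(x) = x - 344 = -344 + x)
v(H, s) = -84 (v(H, s) = 4*(-21) = -84)
k(u, z) = (-1898 + u)*(u + z)
T = 10183 (T = -(101² - 1898*101 - 1898*(-84) + 101*(-84))/3 = -(10201 - 191698 + 159432 - 8484)/3 = -⅓*(-30549) = 10183)
(1210894/(-920517) + G(469)/2447215) - T = (1210894/(-920517) + (-344 + 469)/2447215) - 1*10183 = (1210894*(-1/920517) + 125*(1/2447215)) - 10183 = (-1210894/920517 + 25/489443) - 10183 = -592640579117/450540602031 - 10183 = -4588447591060790/450540602031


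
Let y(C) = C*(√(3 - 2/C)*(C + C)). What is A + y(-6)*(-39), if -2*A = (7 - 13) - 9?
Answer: 15/2 - 936*√30 ≈ -5119.2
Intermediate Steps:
A = 15/2 (A = -((7 - 13) - 9)/2 = -(-6 - 9)/2 = -½*(-15) = 15/2 ≈ 7.5000)
y(C) = 2*C²*√(3 - 2/C) (y(C) = C*(√(3 - 2/C)*(2*C)) = C*(2*C*√(3 - 2/C)) = 2*C²*√(3 - 2/C))
A + y(-6)*(-39) = 15/2 + (2*(-6)²*√(3 - 2/(-6)))*(-39) = 15/2 + (2*36*√(3 - 2*(-⅙)))*(-39) = 15/2 + (2*36*√(3 + ⅓))*(-39) = 15/2 + (2*36*√(10/3))*(-39) = 15/2 + (2*36*(√30/3))*(-39) = 15/2 + (24*√30)*(-39) = 15/2 - 936*√30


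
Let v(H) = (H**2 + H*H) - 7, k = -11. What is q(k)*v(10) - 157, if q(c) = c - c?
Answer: -157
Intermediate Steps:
q(c) = 0
v(H) = -7 + 2*H**2 (v(H) = (H**2 + H**2) - 7 = 2*H**2 - 7 = -7 + 2*H**2)
q(k)*v(10) - 157 = 0*(-7 + 2*10**2) - 157 = 0*(-7 + 2*100) - 157 = 0*(-7 + 200) - 157 = 0*193 - 157 = 0 - 157 = -157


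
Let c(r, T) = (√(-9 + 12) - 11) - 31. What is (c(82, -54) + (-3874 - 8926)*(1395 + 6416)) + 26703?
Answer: -99954139 + √3 ≈ -9.9954e+7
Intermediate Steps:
c(r, T) = -42 + √3 (c(r, T) = (√3 - 11) - 31 = (-11 + √3) - 31 = -42 + √3)
(c(82, -54) + (-3874 - 8926)*(1395 + 6416)) + 26703 = ((-42 + √3) + (-3874 - 8926)*(1395 + 6416)) + 26703 = ((-42 + √3) - 12800*7811) + 26703 = ((-42 + √3) - 99980800) + 26703 = (-99980842 + √3) + 26703 = -99954139 + √3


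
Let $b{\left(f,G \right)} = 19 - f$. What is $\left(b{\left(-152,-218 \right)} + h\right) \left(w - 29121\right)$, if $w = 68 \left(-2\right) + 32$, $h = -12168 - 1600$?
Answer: $397372325$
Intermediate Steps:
$h = -13768$ ($h = -12168 - 1600 = -13768$)
$w = -104$ ($w = -136 + 32 = -104$)
$\left(b{\left(-152,-218 \right)} + h\right) \left(w - 29121\right) = \left(\left(19 - -152\right) - 13768\right) \left(-104 - 29121\right) = \left(\left(19 + 152\right) - 13768\right) \left(-29225\right) = \left(171 - 13768\right) \left(-29225\right) = \left(-13597\right) \left(-29225\right) = 397372325$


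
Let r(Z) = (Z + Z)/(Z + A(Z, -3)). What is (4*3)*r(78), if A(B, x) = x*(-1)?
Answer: 208/9 ≈ 23.111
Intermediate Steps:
A(B, x) = -x
r(Z) = 2*Z/(3 + Z) (r(Z) = (Z + Z)/(Z - 1*(-3)) = (2*Z)/(Z + 3) = (2*Z)/(3 + Z) = 2*Z/(3 + Z))
(4*3)*r(78) = (4*3)*(2*78/(3 + 78)) = 12*(2*78/81) = 12*(2*78*(1/81)) = 12*(52/27) = 208/9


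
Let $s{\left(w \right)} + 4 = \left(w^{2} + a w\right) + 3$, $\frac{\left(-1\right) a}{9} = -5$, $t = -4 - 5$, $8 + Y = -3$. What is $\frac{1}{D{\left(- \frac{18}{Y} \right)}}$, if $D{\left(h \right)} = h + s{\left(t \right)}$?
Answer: $- \frac{11}{3557} \approx -0.0030925$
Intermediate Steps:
$Y = -11$ ($Y = -8 - 3 = -11$)
$t = -9$
$a = 45$ ($a = \left(-9\right) \left(-5\right) = 45$)
$s{\left(w \right)} = -1 + w^{2} + 45 w$ ($s{\left(w \right)} = -4 + \left(\left(w^{2} + 45 w\right) + 3\right) = -4 + \left(3 + w^{2} + 45 w\right) = -1 + w^{2} + 45 w$)
$D{\left(h \right)} = -325 + h$ ($D{\left(h \right)} = h + \left(-1 + \left(-9\right)^{2} + 45 \left(-9\right)\right) = h - 325 = -325 + h$)
$\frac{1}{D{\left(- \frac{18}{Y} \right)}} = \frac{1}{-325 - \frac{18}{-11}} = \frac{1}{-325 - - \frac{18}{11}} = \frac{1}{-325 + \frac{18}{11}} = \frac{1}{- \frac{3557}{11}} = - \frac{11}{3557}$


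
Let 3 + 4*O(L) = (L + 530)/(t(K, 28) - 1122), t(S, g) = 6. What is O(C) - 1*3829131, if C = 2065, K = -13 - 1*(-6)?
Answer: -5697748909/1488 ≈ -3.8291e+6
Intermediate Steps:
K = -7 (K = -13 + 6 = -7)
O(L) = -1939/2232 - L/4464 (O(L) = -3/4 + ((L + 530)/(6 - 1122))/4 = -3/4 + ((530 + L)/(-1116))/4 = -3/4 + ((530 + L)*(-1/1116))/4 = -3/4 + (-265/558 - L/1116)/4 = -3/4 + (-265/2232 - L/4464) = -1939/2232 - L/4464)
O(C) - 1*3829131 = (-1939/2232 - 1/4464*2065) - 1*3829131 = (-1939/2232 - 2065/4464) - 3829131 = -1981/1488 - 3829131 = -5697748909/1488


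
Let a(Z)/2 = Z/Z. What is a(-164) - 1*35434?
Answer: -35432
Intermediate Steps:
a(Z) = 2 (a(Z) = 2*(Z/Z) = 2*1 = 2)
a(-164) - 1*35434 = 2 - 1*35434 = 2 - 35434 = -35432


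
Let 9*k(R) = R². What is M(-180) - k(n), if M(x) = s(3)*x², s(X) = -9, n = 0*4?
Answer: -291600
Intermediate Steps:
n = 0
k(R) = R²/9
M(x) = -9*x²
M(-180) - k(n) = -9*(-180)² - 0²/9 = -9*32400 - 0/9 = -291600 - 1*0 = -291600 + 0 = -291600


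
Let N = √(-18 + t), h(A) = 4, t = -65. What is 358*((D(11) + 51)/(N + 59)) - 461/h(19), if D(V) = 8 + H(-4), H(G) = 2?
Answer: 877691/3564 - 10919*I*√83/1782 ≈ 246.27 - 55.823*I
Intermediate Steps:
N = I*√83 (N = √(-18 - 65) = √(-83) = I*√83 ≈ 9.1104*I)
D(V) = 10 (D(V) = 8 + 2 = 10)
358*((D(11) + 51)/(N + 59)) - 461/h(19) = 358*((10 + 51)/(I*√83 + 59)) - 461/4 = 358*(61/(59 + I*√83)) - 461*¼ = 21838/(59 + I*√83) - 461/4 = -461/4 + 21838/(59 + I*√83)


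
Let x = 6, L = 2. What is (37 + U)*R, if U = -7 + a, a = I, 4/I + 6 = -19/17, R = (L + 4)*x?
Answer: 128232/121 ≈ 1059.8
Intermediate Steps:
R = 36 (R = (2 + 4)*6 = 6*6 = 36)
I = -68/121 (I = 4/(-6 - 19/17) = 4/(-121/17) = 4*(-17/121) = -68/121 ≈ -0.56198)
a = -68/121 ≈ -0.56198
U = -915/121 (U = -7 - 68/121 = -915/121 ≈ -7.5620)
(37 + U)*R = (37 - 915/121)*36 = (3562/121)*36 = 128232/121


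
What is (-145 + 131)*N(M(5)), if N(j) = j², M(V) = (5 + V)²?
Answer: -140000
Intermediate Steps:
(-145 + 131)*N(M(5)) = (-145 + 131)*((5 + 5)²)² = -14*(10²)² = -14*100² = -14*10000 = -140000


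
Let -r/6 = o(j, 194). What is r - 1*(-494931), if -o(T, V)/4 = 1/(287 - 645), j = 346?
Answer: 88592637/179 ≈ 4.9493e+5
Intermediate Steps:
o(T, V) = 2/179 (o(T, V) = -4/(287 - 645) = -4/(-358) = -4*(-1/358) = 2/179)
r = -12/179 (r = -6*2/179 = -12/179 ≈ -0.067039)
r - 1*(-494931) = -12/179 - 1*(-494931) = -12/179 + 494931 = 88592637/179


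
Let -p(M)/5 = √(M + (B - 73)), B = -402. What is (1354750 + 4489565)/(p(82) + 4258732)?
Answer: 24889371308580/18136798257649 + 29221575*I*√393/18136798257649 ≈ 1.3723 + 3.194e-5*I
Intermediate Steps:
p(M) = -5*√(-475 + M) (p(M) = -5*√(M + (-402 - 73)) = -5*√(M - 475) = -5*√(-475 + M))
(1354750 + 4489565)/(p(82) + 4258732) = (1354750 + 4489565)/(-5*√(-475 + 82) + 4258732) = 5844315/(-5*I*√393 + 4258732) = 5844315/(4258732 - 5*I*√393)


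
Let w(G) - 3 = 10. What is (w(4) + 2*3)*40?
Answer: 760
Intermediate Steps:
w(G) = 13 (w(G) = 3 + 10 = 13)
(w(4) + 2*3)*40 = (13 + 2*3)*40 = (13 + 6)*40 = 19*40 = 760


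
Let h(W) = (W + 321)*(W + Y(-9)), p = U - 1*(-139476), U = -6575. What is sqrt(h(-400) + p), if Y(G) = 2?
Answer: sqrt(164343) ≈ 405.39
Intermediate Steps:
p = 132901 (p = -6575 - 1*(-139476) = -6575 + 139476 = 132901)
h(W) = (2 + W)*(321 + W) (h(W) = (W + 321)*(W + 2) = (321 + W)*(2 + W) = (2 + W)*(321 + W))
sqrt(h(-400) + p) = sqrt((642 + (-400)**2 + 323*(-400)) + 132901) = sqrt((642 + 160000 - 129200) + 132901) = sqrt(31442 + 132901) = sqrt(164343)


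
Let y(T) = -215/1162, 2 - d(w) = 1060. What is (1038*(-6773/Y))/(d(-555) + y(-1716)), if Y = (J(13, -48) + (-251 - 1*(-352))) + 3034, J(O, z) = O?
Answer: 2042323647/967703857 ≈ 2.1105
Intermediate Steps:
d(w) = -1058 (d(w) = 2 - 1*1060 = 2 - 1060 = -1058)
y(T) = -215/1162 (y(T) = -215*1/1162 = -215/1162)
Y = 3148 (Y = (13 + (-251 - 1*(-352))) + 3034 = (13 + (-251 + 352)) + 3034 = (13 + 101) + 3034 = 114 + 3034 = 3148)
(1038*(-6773/Y))/(d(-555) + y(-1716)) = (1038*(-6773/3148))/(-1058 - 215/1162) = (1038*(-6773*1/3148))/(-1229611/1162) = (1038*(-6773/3148))*(-1162/1229611) = -3515187/1574*(-1162/1229611) = 2042323647/967703857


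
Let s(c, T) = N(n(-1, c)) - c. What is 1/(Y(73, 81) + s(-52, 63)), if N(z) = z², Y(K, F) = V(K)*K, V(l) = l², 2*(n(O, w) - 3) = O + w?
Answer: 4/1558485 ≈ 2.5666e-6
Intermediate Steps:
n(O, w) = 3 + O/2 + w/2 (n(O, w) = 3 + (O + w)/2 = 3 + (O/2 + w/2) = 3 + O/2 + w/2)
Y(K, F) = K³ (Y(K, F) = K²*K = K³)
s(c, T) = (5/2 + c/2)² - c (s(c, T) = (3 + (½)*(-1) + c/2)² - c = (3 - ½ + c/2)² - c = (5/2 + c/2)² - c)
1/(Y(73, 81) + s(-52, 63)) = 1/(73³ + (-1*(-52) + (5 - 52)²/4)) = 1/(389017 + (52 + (¼)*(-47)²)) = 1/(389017 + (52 + (¼)*2209)) = 1/(389017 + (52 + 2209/4)) = 1/(389017 + 2417/4) = 1/(1558485/4) = 4/1558485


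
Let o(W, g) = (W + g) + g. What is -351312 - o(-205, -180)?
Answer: -350747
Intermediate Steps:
o(W, g) = W + 2*g
-351312 - o(-205, -180) = -351312 - (-205 + 2*(-180)) = -351312 - (-205 - 360) = -351312 - 1*(-565) = -351312 + 565 = -350747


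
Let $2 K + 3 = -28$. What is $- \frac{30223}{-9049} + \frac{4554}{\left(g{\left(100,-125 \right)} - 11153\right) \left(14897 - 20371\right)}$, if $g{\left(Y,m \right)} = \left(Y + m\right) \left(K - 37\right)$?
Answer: $\frac{70785236399}{21193110911} \approx 3.34$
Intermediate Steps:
$K = - \frac{31}{2}$ ($K = - \frac{3}{2} + \frac{1}{2} \left(-28\right) = - \frac{3}{2} - 14 = - \frac{31}{2} \approx -15.5$)
$g{\left(Y,m \right)} = - \frac{105 Y}{2} - \frac{105 m}{2}$ ($g{\left(Y,m \right)} = \left(Y + m\right) \left(- \frac{31}{2} - 37\right) = \left(Y + m\right) \left(- \frac{105}{2}\right) = - \frac{105 Y}{2} - \frac{105 m}{2}$)
$- \frac{30223}{-9049} + \frac{4554}{\left(g{\left(100,-125 \right)} - 11153\right) \left(14897 - 20371\right)} = - \frac{30223}{-9049} + \frac{4554}{\left(\left(\left(- \frac{105}{2}\right) 100 - - \frac{13125}{2}\right) - 11153\right) \left(14897 - 20371\right)} = \left(-30223\right) \left(- \frac{1}{9049}\right) + \frac{4554}{\left(\left(-5250 + \frac{13125}{2}\right) - 11153\right) \left(-5474\right)} = \frac{30223}{9049} + \frac{4554}{\left(\frac{2625}{2} - 11153\right) \left(-5474\right)} = \frac{30223}{9049} + \frac{4554}{\left(- \frac{19681}{2}\right) \left(-5474\right)} = \frac{30223}{9049} + \frac{4554}{53866897} = \frac{30223}{9049} + 4554 \cdot \frac{1}{53866897} = \frac{30223}{9049} + \frac{198}{2342039} = \frac{70785236399}{21193110911}$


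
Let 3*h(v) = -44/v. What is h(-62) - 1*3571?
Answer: -332081/93 ≈ -3570.8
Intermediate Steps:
h(v) = -44/(3*v) (h(v) = (-44/v)/3 = -44/(3*v))
h(-62) - 1*3571 = -44/3/(-62) - 1*3571 = -44/3*(-1/62) - 3571 = 22/93 - 3571 = -332081/93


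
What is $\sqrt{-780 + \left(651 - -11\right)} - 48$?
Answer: $-48 + i \sqrt{118} \approx -48.0 + 10.863 i$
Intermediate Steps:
$\sqrt{-780 + \left(651 - -11\right)} - 48 = \sqrt{-780 + \left(651 + 11\right)} - 48 = \sqrt{-780 + 662} - 48 = \sqrt{-118} - 48 = i \sqrt{118} - 48 = -48 + i \sqrt{118}$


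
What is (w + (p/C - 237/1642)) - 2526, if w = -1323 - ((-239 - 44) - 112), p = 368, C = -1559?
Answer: -8842792351/2559878 ≈ -3454.4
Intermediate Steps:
w = -928 (w = -1323 - (-283 - 112) = -1323 - 1*(-395) = -1323 + 395 = -928)
(w + (p/C - 237/1642)) - 2526 = (-928 + (368/(-1559) - 237/1642)) - 2526 = (-928 + (368*(-1/1559) - 237*1/1642)) - 2526 = (-928 + (-368/1559 - 237/1642)) - 2526 = (-928 - 973739/2559878) - 2526 = -2376540523/2559878 - 2526 = -8842792351/2559878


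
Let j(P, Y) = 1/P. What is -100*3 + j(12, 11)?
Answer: -3599/12 ≈ -299.92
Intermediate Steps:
-100*3 + j(12, 11) = -100*3 + 1/12 = -300 + 1/12 = -3599/12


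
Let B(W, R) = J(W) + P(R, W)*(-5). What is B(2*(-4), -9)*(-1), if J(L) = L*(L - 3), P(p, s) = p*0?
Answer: -88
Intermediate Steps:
P(p, s) = 0
J(L) = L*(-3 + L)
B(W, R) = W*(-3 + W) (B(W, R) = W*(-3 + W) + 0*(-5) = W*(-3 + W) + 0 = W*(-3 + W))
B(2*(-4), -9)*(-1) = ((2*(-4))*(-3 + 2*(-4)))*(-1) = -8*(-3 - 8)*(-1) = -8*(-11)*(-1) = 88*(-1) = -88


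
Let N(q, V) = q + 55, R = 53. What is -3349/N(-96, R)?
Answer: 3349/41 ≈ 81.683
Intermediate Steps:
N(q, V) = 55 + q
-3349/N(-96, R) = -3349/(55 - 96) = -3349/(-41) = -3349*(-1/41) = 3349/41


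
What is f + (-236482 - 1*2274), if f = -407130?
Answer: -645886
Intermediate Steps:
f + (-236482 - 1*2274) = -407130 + (-236482 - 1*2274) = -407130 + (-236482 - 2274) = -407130 - 238756 = -645886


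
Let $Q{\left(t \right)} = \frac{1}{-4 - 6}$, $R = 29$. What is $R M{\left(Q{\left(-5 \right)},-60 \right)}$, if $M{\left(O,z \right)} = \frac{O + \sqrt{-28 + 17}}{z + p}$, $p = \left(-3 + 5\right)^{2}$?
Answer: $\frac{29}{560} - \frac{29 i \sqrt{11}}{56} \approx 0.051786 - 1.7175 i$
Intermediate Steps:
$Q{\left(t \right)} = - \frac{1}{10}$ ($Q{\left(t \right)} = \frac{1}{-10} = - \frac{1}{10}$)
$p = 4$ ($p = 2^{2} = 4$)
$M{\left(O,z \right)} = \frac{O + i \sqrt{11}}{4 + z}$ ($M{\left(O,z \right)} = \frac{O + \sqrt{-28 + 17}}{z + 4} = \frac{O + \sqrt{-11}}{4 + z} = \frac{O + i \sqrt{11}}{4 + z}$)
$R M{\left(Q{\left(-5 \right)},-60 \right)} = 29 \frac{- \frac{1}{10} + i \sqrt{11}}{4 - 60} = 29 \frac{- \frac{1}{10} + i \sqrt{11}}{-56} = 29 \left(- \frac{- \frac{1}{10} + i \sqrt{11}}{56}\right) = 29 \left(\frac{1}{560} - \frac{i \sqrt{11}}{56}\right) = \frac{29}{560} - \frac{29 i \sqrt{11}}{56}$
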